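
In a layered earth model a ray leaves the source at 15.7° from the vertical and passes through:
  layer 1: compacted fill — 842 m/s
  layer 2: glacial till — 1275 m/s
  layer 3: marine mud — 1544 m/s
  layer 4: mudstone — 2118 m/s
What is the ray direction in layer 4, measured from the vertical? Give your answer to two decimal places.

Ray parameter p = sin 15.7° / 842 = 3.2138e-04 s/m.
sin θ_4 = p·V_4 = 3.2138e-04 × 2118 = 0.6807.
θ_4 = 42.90° from the vertical.

42.90°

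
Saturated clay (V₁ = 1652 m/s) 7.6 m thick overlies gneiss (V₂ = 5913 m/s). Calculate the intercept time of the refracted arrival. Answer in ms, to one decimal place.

θ_c = arcsin(V₁/V₂) = arcsin(1652/5913) = 16.22°; cos θ_c = 0.9602.
tᵢ = 2h·cos θ_c / V₁ = 2·7.6·0.9602 / 1652 = 0.00883 s.

8.8 ms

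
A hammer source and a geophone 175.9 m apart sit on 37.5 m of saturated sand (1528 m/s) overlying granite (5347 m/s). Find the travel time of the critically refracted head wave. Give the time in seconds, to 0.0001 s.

θ_c = arcsin(V₁/V₂) = arcsin(1528/5347) = 16.60°, cos θ_c = 0.9583.
Intercept time tᵢ = 2h cos θ_c / V₁ = 2·37.5·0.9583/1528 = 0.04704 s.
t = x/V₂ + tᵢ = 175.9/5347 + 0.04704 = 0.07993 s.

0.0799 s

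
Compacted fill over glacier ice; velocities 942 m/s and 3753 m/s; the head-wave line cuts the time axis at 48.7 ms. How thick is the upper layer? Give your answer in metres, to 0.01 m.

h = tᵢ·V₁·V₂ / (2·√(V₂²−V₁²)).
√(V₂²−V₁²) = √(3753² − 942²) = 3632.9 m/s.
h = 0.0487 s × 942 × 3753 / (2 × 3632.9) = 23.70 m.

23.70 m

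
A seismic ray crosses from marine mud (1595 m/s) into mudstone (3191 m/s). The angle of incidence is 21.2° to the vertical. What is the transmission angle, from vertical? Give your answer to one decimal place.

Snell's law: sin θ₂ = (V₂/V₁)·sin θ₁ = (3191/1595)·sin 21.2° = 0.7235.
θ₂ = sin⁻¹(0.7235) = 46.34° (from vertical).

46.3°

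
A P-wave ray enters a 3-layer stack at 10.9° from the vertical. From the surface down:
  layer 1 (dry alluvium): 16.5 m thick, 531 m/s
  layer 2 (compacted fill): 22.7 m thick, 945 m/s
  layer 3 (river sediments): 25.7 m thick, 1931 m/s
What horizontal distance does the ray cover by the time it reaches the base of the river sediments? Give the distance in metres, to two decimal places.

Apply Snell's law at each interface; in layer i the horizontal offset is hᵢ·tan θᵢ.
Layer 1: θ = 10.90°; offset = 16.5·tan 10.90° = 3.1774 m.
Layer 2: sin θ = 945·sin 10.9°/531 = 0.3365, θ = 19.67°; offset = 22.7·tan 19.67° = 8.1123 m.
Layer 3: sin θ = 1931·sin 10.9°/531 = 0.6877, θ = 43.44°; offset = 25.7·tan 43.44° = 24.3412 m.
Summing the layer offsets gives 35.6308 m.

35.63 m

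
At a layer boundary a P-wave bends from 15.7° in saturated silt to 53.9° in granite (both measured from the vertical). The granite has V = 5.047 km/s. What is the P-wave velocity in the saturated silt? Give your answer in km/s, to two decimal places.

sin 15.7° = 0.2706; sin 53.9° = 0.8080.
V₁ = V₂·(sin θ₁/sin θ₂) = 5.047·(0.2706/0.8080) = 1.69 km/s.

1.69 km/s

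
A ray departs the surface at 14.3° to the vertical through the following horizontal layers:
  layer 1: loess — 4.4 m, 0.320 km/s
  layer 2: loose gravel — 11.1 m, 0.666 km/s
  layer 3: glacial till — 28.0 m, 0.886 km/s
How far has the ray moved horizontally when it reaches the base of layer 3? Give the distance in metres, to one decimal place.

34.0 m

Apply Snell's law at each interface; in layer i the horizontal offset is hᵢ·tan θᵢ.
Layer 1: θ = 14.30°; offset = 4.4·tan 14.30° = 1.122 m.
Layer 2: sin θ = 0.666·sin 14.3°/0.320 = 0.5141, θ = 30.94°; offset = 11.1·tan 30.94° = 6.652 m.
Layer 3: sin θ = 0.886·sin 14.3°/0.320 = 0.6839, θ = 43.15°; offset = 28.0·tan 43.15° = 26.245 m.
Σ offsets = 34.019 m.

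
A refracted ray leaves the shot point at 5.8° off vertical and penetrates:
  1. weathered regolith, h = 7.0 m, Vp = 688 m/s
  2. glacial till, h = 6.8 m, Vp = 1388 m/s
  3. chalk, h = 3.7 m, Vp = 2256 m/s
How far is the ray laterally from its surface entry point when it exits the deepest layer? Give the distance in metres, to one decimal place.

Apply Snell's law at each interface; in layer i the horizontal offset is hᵢ·tan θᵢ.
Layer 1: θ = 5.80°; offset = 7.0·tan 5.80° = 0.711 m.
Layer 2: sin θ = 1388·sin 5.8°/688 = 0.2039, θ = 11.76°; offset = 6.8·tan 11.76° = 1.416 m.
Layer 3: sin θ = 2256·sin 5.8°/688 = 0.3314, θ = 19.35°; offset = 3.7·tan 19.35° = 1.299 m.
Σ offsets = 3.427 m.

3.4 m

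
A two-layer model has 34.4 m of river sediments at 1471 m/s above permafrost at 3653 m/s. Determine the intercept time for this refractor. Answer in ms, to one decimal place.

42.8 ms

θ_c = arcsin(V₁/V₂) = arcsin(1471/3653) = 23.75°; cos θ_c = 0.9153.
tᵢ = 2h·cos θ_c / V₁ = 2·34.4·0.9153 / 1471 = 0.04281 s.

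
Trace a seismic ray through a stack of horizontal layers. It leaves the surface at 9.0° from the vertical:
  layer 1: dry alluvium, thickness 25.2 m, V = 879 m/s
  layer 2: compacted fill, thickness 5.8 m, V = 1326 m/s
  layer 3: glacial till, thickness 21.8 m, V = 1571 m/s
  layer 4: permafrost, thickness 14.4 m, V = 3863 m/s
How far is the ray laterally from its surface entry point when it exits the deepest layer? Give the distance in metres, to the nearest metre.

p = sin θ₁/V₁ = sin 9.0°/879 = 1.7797e-04 s/m is conserved through the stack.
Layer 1: θ = 9.00°; offset = 25.2·tan 9.00° = 3.991 m.
Layer 2: sin θ = p·1326 = 0.2360 → θ = 13.65°; offset = 5.8·tan 13.65° = 1.409 m.
Layer 3: sin θ = p·1571 = 0.2796 → θ = 16.24°; offset = 21.8·tan 16.24° = 6.348 m.
Layer 4: sin θ = p·3863 = 0.6875 → θ = 43.43°; offset = 14.4·tan 43.43° = 13.633 m.
Summing the layer offsets gives 25.381 m.

25 m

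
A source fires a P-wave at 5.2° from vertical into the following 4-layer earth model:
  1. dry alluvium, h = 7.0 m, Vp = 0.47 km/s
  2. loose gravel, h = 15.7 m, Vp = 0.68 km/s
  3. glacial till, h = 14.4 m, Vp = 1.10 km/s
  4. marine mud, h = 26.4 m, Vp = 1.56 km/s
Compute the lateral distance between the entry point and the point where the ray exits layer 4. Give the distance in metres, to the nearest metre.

14 m

Apply Snell's law at each interface; in layer i the horizontal offset is hᵢ·tan θᵢ.
Layer 1: θ = 5.20°; offset = 7.0·tan 5.20° = 0.637 m.
Layer 2: sin θ = 0.68·sin 5.2°/0.47 = 0.1311, θ = 7.53°; offset = 15.7·tan 7.53° = 2.077 m.
Layer 3: sin θ = 1.10·sin 5.2°/0.47 = 0.2121, θ = 12.25°; offset = 14.4·tan 12.25° = 3.126 m.
Layer 4: sin θ = 1.56·sin 5.2°/0.47 = 0.3008, θ = 17.51°; offset = 26.4·tan 17.51° = 8.327 m.
Summing the layer offsets gives 14.167 m.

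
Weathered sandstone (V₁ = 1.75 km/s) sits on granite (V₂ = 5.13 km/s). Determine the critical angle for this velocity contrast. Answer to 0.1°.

19.9°

Critical incidence: sin θ_c = V₁/V₂ = 1.75/5.13 = 0.3411.
θ_c = arcsin 0.3411 = 19.95°.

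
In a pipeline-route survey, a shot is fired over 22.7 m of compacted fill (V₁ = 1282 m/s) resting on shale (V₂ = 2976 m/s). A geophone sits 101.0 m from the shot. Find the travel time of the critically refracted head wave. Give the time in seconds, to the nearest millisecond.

0.066 s

θ_c = arcsin(V₁/V₂) = arcsin(1282/2976) = 25.52°, cos θ_c = 0.9025.
Intercept time tᵢ = 2h cos θ_c / V₁ = 2·22.7·0.9025/1282 = 0.03196 s.
t = x/V₂ + tᵢ = 101.0/2976 + 0.03196 = 0.06590 s.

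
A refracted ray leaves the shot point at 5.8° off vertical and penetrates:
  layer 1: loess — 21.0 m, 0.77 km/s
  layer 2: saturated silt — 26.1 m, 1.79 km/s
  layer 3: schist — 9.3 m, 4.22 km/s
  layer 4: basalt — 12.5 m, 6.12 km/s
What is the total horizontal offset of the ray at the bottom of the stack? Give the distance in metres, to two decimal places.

Apply Snell's law at each interface; in layer i the horizontal offset is hᵢ·tan θᵢ.
Layer 1: θ = 5.80°; offset = 21.0·tan 5.80° = 2.1331 m.
Layer 2: sin θ = 1.79·sin 5.8°/0.77 = 0.2349, θ = 13.59°; offset = 26.1·tan 13.59° = 6.3080 m.
Layer 3: sin θ = 4.22·sin 5.8°/0.77 = 0.5538, θ = 33.63°; offset = 9.3·tan 33.63° = 6.1861 m.
Layer 4: sin θ = 6.12·sin 5.8°/0.77 = 0.8032, θ = 53.44°; offset = 12.5·tan 53.44° = 16.8539 m.
Summing the layer offsets gives 31.4812 m.

31.48 m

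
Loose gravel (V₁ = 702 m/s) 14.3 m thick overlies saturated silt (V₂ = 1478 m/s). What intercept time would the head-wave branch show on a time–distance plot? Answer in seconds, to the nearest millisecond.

tᵢ = 2h·√(V₂²−V₁²)/(V₁V₂).
√(V₂²−V₁²) = √(1478²−702²) = 1300.6 m/s.
tᵢ = 2·14.3·1300.6/(702·1478) = 0.03585 s.

0.036 s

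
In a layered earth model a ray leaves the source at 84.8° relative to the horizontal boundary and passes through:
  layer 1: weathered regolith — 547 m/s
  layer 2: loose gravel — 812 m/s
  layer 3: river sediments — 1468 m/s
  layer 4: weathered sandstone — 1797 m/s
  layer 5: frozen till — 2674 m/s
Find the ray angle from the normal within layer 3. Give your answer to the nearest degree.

14°

From the normal: θ₁ = 90° − 84.8° = 5.2°.
Ray parameter p = sin 5.2° / 547 = 1.6569e-04 s/m.
sin θ_3 = p·V_3 = 1.6569e-04 × 1468 = 0.2432.
θ_3 = arcsin 0.2432 = 14.08°.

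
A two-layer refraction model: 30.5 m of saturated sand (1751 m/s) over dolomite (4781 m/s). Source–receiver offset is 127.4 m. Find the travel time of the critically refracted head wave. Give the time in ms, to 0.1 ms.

θ_c = arcsin(V₁/V₂) = arcsin(1751/4781) = 21.48°, cos θ_c = 0.9305.
Intercept time tᵢ = 2h cos θ_c / V₁ = 2·30.5·0.9305/1751 = 0.03242 s.
t = x/V₂ + tᵢ = 127.4/4781 + 0.03242 = 0.05906 s.

59.1 ms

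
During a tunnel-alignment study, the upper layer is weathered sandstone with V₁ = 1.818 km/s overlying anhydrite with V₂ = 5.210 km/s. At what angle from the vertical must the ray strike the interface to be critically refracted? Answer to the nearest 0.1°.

At critical incidence the refracted ray runs along the interface (θ₂ = 90°), so sin θ_c = V₁/V₂.
θ_c = arcsin(1.818/5.210) = arcsin 0.3489 = 20.42°.

20.4°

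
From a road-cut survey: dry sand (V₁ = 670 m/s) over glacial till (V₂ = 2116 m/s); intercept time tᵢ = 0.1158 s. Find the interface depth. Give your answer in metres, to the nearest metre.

41 m

θ_c = arcsin(670/2116) = 18.46°; cos θ_c = 0.9485.
tᵢ = 2h cos θ_c/V₁ ⇒ h = tᵢ·V₁/(2 cos θ_c) = 0.1158·670/(2·0.9485) = 40.90 m.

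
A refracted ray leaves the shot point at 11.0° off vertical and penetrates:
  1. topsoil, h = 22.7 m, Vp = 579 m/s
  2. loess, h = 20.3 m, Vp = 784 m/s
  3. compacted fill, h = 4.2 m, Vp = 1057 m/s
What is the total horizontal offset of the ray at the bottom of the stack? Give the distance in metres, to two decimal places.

Apply Snell's law at each interface; in layer i the horizontal offset is hᵢ·tan θᵢ.
Layer 1: θ = 11.00°; offset = 22.7·tan 11.00° = 4.4124 m.
Layer 2: sin θ = 784·sin 11.0°/579 = 0.2584, θ = 14.97°; offset = 20.3·tan 14.97° = 5.4292 m.
Layer 3: sin θ = 1057·sin 11.0°/579 = 0.3483, θ = 20.39°; offset = 4.2·tan 20.39° = 1.5607 m.
Total horizontal offset = 11.4024 m.

11.40 m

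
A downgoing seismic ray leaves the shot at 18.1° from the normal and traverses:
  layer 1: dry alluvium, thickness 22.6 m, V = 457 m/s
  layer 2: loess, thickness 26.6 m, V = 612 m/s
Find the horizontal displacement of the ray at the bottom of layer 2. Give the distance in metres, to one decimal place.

p = sin θ₁/V₁ = sin 18.1°/457 = 6.7982e-04 s/m is conserved through the stack.
Layer 1: θ = 18.10°; offset = 22.6·tan 18.10° = 7.387 m.
Layer 2: sin θ = p·612 = 0.4160 → θ = 24.59°; offset = 26.6·tan 24.59° = 12.170 m.
Summing the layer offsets gives 19.557 m.

19.6 m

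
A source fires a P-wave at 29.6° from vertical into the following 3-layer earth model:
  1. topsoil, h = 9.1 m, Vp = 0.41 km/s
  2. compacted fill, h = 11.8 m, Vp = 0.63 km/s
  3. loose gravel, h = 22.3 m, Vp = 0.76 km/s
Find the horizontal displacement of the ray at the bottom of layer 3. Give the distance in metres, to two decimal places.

Apply Snell's law at each interface; in layer i the horizontal offset is hᵢ·tan θᵢ.
Layer 1: θ = 29.60°; offset = 9.1·tan 29.60° = 5.1695 m.
Layer 2: sin θ = 0.63·sin 29.6°/0.41 = 0.7590, θ = 49.37°; offset = 11.8·tan 49.37° = 13.7550 m.
Layer 3: sin θ = 0.76·sin 29.6°/0.41 = 0.9156, θ = 66.29°; offset = 22.3·tan 66.29° = 50.7792 m.
Summing the layer offsets gives 69.7037 m.

69.70 m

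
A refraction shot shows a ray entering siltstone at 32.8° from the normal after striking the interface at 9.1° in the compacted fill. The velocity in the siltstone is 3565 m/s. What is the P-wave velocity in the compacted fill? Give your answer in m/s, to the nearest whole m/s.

1041 m/s

sin 9.1° = 0.1582; sin 32.8° = 0.5417.
V₁ = V₂·(sin θ₁/sin θ₂) = 3565·(0.1582/0.5417) = 1040.84 m/s.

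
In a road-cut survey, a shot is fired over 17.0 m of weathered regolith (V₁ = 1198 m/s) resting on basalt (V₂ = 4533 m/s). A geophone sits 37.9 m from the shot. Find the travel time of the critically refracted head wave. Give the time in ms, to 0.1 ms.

θ_c = arcsin(V₁/V₂) = arcsin(1198/4533) = 15.32°, cos θ_c = 0.9644.
Intercept time tᵢ = 2h cos θ_c / V₁ = 2·17.0·0.9644/1198 = 0.02737 s.
t = x/V₂ + tᵢ = 37.9/4533 + 0.02737 = 0.03573 s.

35.7 ms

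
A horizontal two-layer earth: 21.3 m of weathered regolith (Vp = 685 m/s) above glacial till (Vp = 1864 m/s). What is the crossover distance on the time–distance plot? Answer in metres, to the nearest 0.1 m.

x_cross = 2h·√((V₂+V₁)/(V₂−V₁)).
(V₂+V₁)/(V₂−V₁) = (1864+685)/(1864−685) = 2.1620; √ = 1.4704.
x_cross = 2·21.3·1.4704 = 62.64 m.

62.6 m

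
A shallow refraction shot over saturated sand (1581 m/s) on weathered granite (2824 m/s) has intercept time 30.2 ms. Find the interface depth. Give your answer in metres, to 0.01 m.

θ_c = arcsin(1581/2824) = 34.05°; cos θ_c = 0.8286.
tᵢ = 2h cos θ_c/V₁ ⇒ h = tᵢ·V₁/(2 cos θ_c) = 0.0302·1581/(2·0.8286) = 28.81 m.

28.81 m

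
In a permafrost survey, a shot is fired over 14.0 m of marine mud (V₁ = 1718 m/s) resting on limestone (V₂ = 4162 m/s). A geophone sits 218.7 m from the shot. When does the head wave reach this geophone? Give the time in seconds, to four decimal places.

θ_c = arcsin(V₁/V₂) = arcsin(1718/4162) = 24.38°, cos θ_c = 0.9108.
Intercept time tᵢ = 2h cos θ_c / V₁ = 2·14.0·0.9108/1718 = 0.01484 s.
t = x/V₂ + tᵢ = 218.7/4162 + 0.01484 = 0.06739 s.

0.0674 s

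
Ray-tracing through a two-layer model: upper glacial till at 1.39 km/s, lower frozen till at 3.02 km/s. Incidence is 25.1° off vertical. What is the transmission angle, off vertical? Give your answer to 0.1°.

67.2°

sin θ₁/V₁ = sin θ₂/V₂ ⇒ sin θ₂ = 3.02·sin 25.1°/1.39 = 3.02·0.4242/1.39 = 0.9216.
θ₂ = sin⁻¹(0.9216) = 67.17° (from vertical).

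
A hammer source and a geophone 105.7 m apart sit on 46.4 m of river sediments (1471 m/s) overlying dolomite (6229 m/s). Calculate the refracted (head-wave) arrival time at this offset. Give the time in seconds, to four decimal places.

0.0783 s

θ_c = arcsin(V₁/V₂) = arcsin(1471/6229) = 13.66°, cos θ_c = 0.9717.
Intercept time tᵢ = 2h cos θ_c / V₁ = 2·46.4·0.9717/1471 = 0.06130 s.
t = x/V₂ + tᵢ = 105.7/6229 + 0.06130 = 0.07827 s.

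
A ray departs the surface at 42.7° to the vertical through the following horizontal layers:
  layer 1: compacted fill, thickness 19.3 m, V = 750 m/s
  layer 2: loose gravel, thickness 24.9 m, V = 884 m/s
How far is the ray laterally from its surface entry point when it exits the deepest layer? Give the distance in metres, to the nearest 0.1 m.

Apply Snell's law at each interface; in layer i the horizontal offset is hᵢ·tan θᵢ.
Layer 1: θ = 42.70°; offset = 19.3·tan 42.70° = 17.810 m.
Layer 2: sin θ = 884·sin 42.7°/750 = 0.7993, θ = 53.07°; offset = 24.9·tan 53.07° = 33.122 m.
Total horizontal offset = 50.932 m.

50.9 m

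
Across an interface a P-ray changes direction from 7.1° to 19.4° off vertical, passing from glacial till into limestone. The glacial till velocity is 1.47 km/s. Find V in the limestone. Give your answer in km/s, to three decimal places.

3.950 km/s

sin 7.1° = 0.1236; sin 19.4° = 0.3322.
V₂ = V₁·(sin θ₂/sin θ₁) = 1.47·(0.3322/0.1236) = 3.950 km/s.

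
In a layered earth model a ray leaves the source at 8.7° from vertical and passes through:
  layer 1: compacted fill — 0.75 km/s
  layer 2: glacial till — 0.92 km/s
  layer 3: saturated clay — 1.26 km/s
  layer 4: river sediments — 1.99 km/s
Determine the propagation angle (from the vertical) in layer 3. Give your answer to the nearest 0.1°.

Ray parameter p = sin 8.7° / 0.75 = 2.0168e-01 s/km.
sin θ_3 = p·V_3 = 2.0168e-01 × 1.26 = 0.2541.
θ_3 = arcsin 0.2541 = 14.72°.

14.7°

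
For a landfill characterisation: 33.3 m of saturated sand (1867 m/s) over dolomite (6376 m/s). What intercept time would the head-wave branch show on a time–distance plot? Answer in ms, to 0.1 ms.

34.1 ms

tᵢ = 2h·√(V₂²−V₁²)/(V₁V₂).
√(V₂²−V₁²) = √(6376²−1867²) = 6096.5 m/s.
tᵢ = 2·33.3·6096.5/(1867·6376) = 0.03411 s.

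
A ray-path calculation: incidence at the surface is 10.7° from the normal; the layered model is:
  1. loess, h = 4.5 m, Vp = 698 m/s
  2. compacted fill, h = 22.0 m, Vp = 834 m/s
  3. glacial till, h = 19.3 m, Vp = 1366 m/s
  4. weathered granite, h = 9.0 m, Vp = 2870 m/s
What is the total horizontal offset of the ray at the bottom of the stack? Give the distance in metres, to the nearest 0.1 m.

p = sin θ₁/V₁ = sin 10.7°/698 = 2.6600e-04 s/m is conserved through the stack.
Layer 1: θ = 10.70°; offset = 4.5·tan 10.70° = 0.850 m.
Layer 2: sin θ = p·834 = 0.2218 → θ = 12.82°; offset = 22.0·tan 12.82° = 5.005 m.
Layer 3: sin θ = p·1366 = 0.3634 → θ = 21.31°; offset = 19.3·tan 21.31° = 7.527 m.
Layer 4: sin θ = p·2870 = 0.7634 → θ = 49.77°; offset = 9.0·tan 49.77° = 10.637 m.
Summing the layer offsets gives 24.020 m.

24.0 m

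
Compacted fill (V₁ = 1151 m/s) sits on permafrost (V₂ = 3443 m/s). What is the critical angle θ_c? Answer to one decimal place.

At critical incidence the refracted ray runs along the interface (θ₂ = 90°), so sin θ_c = V₁/V₂.
θ_c = arcsin(1151/3443) = arcsin 0.3343 = 19.53°.

19.5°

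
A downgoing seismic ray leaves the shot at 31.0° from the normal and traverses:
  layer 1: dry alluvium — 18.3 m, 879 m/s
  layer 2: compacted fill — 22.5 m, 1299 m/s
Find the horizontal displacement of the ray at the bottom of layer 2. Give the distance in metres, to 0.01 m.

37.40 m

Ray parameter p = sin 31.0° / 879 m/s = 5.8594e-04 s/m.
Layer 1: θ = 31.00°; offset = 18.3·tan 31.00° = 10.9957 m.
Layer 2: sin θ = p·1299 = 0.7611 → θ = 49.56°; offset = 22.5·tan 49.56° = 26.4038 m.
Summing the layer offsets gives 37.3996 m.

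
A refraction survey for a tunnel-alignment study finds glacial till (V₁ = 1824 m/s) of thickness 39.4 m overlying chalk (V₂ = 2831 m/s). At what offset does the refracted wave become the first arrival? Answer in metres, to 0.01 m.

169.42 m

x_cross = 2h·√((V₂+V₁)/(V₂−V₁)).
(V₂+V₁)/(V₂−V₁) = (2831+1824)/(2831−1824) = 4.6226; √ = 2.1500.
x_cross = 2·39.4·2.1500 = 169.42 m.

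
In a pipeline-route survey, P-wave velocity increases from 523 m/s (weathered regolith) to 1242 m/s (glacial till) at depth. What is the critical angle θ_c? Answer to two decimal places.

24.90°

At critical incidence the refracted ray runs along the interface (θ₂ = 90°), so sin θ_c = V₁/V₂.
θ_c = arcsin(523/1242) = arcsin 0.4211 = 24.90°.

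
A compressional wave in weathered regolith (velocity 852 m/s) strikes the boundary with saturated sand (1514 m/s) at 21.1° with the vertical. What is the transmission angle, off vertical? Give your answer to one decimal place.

39.8°

sin θ₁/V₁ = sin θ₂/V₂ ⇒ sin θ₂ = 1514·sin 21.1°/852 = 1514·0.3600/852 = 0.6397.
θ₂ = arcsin 0.6397 = 39.77° from the normal.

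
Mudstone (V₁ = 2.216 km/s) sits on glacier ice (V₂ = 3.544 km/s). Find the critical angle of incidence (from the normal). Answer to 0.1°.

At critical incidence the refracted ray runs along the interface (θ₂ = 90°), so sin θ_c = V₁/V₂.
θ_c = arcsin(2.216/3.544) = arcsin 0.6253 = 38.70°.

38.7°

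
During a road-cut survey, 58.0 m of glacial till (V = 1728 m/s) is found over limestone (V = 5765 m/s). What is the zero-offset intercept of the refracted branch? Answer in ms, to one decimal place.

64.0 ms

θ_c = arcsin(V₁/V₂) = arcsin(1728/5765) = 17.44°; cos θ_c = 0.9540.
tᵢ = 2h·cos θ_c / V₁ = 2·58.0·0.9540 / 1728 = 0.06404 s.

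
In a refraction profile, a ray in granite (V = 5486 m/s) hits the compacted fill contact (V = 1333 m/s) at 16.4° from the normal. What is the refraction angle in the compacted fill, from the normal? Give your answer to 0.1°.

3.9°

sin θ₁/V₁ = sin θ₂/V₂ ⇒ sin θ₂ = 1333·sin 16.4°/5486 = 1333·0.2823/5486 = 0.0686.
θ₂ = arcsin 0.0686 = 3.93° from the normal.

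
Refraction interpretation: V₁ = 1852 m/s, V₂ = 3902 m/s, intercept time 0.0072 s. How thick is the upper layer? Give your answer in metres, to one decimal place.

7.6 m

h = tᵢ·V₁·V₂ / (2·√(V₂²−V₁²)).
√(V₂²−V₁²) = √(3902² − 1852²) = 3434.5 m/s.
h = 0.0072 s × 1852 × 3902 / (2 × 3434.5) = 7.57 m.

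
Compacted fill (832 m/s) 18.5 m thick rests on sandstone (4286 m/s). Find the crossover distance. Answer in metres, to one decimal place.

x_cross = 2h·√((V₂+V₁)/(V₂−V₁)).
(V₂+V₁)/(V₂−V₁) = (4286+832)/(4286−832) = 1.4818; √ = 1.2173.
x_cross = 2·18.5·1.2173 = 45.04 m.

45.0 m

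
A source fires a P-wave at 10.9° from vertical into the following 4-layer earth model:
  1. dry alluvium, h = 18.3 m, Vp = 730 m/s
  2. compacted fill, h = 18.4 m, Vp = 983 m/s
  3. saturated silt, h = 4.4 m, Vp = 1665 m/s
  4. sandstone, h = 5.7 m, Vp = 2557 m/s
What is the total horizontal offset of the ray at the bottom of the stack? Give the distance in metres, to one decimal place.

Apply Snell's law at each interface; in layer i the horizontal offset is hᵢ·tan θᵢ.
Layer 1: θ = 10.90°; offset = 18.3·tan 10.90° = 3.524 m.
Layer 2: sin θ = 983·sin 10.9°/730 = 0.2546, θ = 14.75°; offset = 18.4·tan 14.75° = 4.845 m.
Layer 3: sin θ = 1665·sin 10.9°/730 = 0.4313, θ = 25.55°; offset = 4.4·tan 25.55° = 2.103 m.
Layer 4: sin θ = 2557·sin 10.9°/730 = 0.6624, θ = 41.48°; offset = 5.7·tan 41.48° = 5.039 m.
Total horizontal offset = 15.512 m.

15.5 m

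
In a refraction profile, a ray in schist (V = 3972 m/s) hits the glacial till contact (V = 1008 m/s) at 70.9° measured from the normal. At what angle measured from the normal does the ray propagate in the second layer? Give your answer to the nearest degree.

Snell's law: sin θ₂ = (V₂/V₁)·sin θ₁ = (1008/3972)·sin 70.9° = 0.2398.
θ₂ = arcsin 0.2398 = 13.88° from the normal.

14°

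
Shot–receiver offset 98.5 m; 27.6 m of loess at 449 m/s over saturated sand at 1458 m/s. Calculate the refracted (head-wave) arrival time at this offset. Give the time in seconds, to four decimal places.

θ_c = arcsin(V₁/V₂) = arcsin(449/1458) = 17.94°, cos θ_c = 0.9514.
Intercept time tᵢ = 2h cos θ_c / V₁ = 2·27.6·0.9514/449 = 0.11697 s.
t = x/V₂ + tᵢ = 98.5/1458 + 0.11697 = 0.18452 s.

0.1845 s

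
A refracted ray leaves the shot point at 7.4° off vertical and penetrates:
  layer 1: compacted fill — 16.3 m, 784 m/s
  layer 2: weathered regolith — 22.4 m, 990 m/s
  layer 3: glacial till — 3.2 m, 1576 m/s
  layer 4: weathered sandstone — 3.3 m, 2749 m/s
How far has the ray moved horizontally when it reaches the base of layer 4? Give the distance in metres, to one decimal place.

Ray parameter p = sin 7.4° / 784 m/s = 1.6428e-04 s/m.
Layer 1: θ = 7.40°; offset = 16.3·tan 7.40° = 2.117 m.
Layer 2: sin θ = p·990 = 0.1626 → θ = 9.36°; offset = 22.4·tan 9.36° = 3.692 m.
Layer 3: sin θ = p·1576 = 0.2589 → θ = 15.01°; offset = 3.2·tan 15.01° = 0.858 m.
Layer 4: sin θ = p·2749 = 0.4516 → θ = 26.85°; offset = 3.3·tan 26.85° = 1.670 m.
Summing the layer offsets gives 8.337 m.

8.3 m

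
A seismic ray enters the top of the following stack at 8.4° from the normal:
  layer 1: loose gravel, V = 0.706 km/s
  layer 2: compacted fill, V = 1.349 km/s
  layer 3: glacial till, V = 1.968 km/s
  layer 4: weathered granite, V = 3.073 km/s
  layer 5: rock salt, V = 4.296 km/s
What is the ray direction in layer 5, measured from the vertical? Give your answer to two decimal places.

62.74°

Ray parameter p = sin 8.4° / 0.706 = 2.0692e-01 s/km.
sin θ_5 = p·V_5 = 2.0692e-01 × 4.296 = 0.8889.
θ_5 = arcsin 0.8889 = 62.74°.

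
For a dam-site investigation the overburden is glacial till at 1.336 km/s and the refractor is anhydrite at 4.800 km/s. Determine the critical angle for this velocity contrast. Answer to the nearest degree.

16°

At critical incidence the refracted ray runs along the interface (θ₂ = 90°), so sin θ_c = V₁/V₂.
θ_c = arcsin(1.336/4.800) = arcsin 0.2783 = 16.16°.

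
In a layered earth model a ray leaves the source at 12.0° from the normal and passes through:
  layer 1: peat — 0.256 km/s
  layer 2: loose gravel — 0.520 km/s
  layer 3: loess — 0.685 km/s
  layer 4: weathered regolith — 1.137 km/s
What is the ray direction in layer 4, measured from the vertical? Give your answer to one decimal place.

Ray parameter p = sin 12.0° / 0.256 = 8.1216e-01 s/km.
sin θ_4 = p·V_4 = 8.1216e-01 × 1.137 = 0.9234.
θ_4 = 67.43° from the vertical.

67.4°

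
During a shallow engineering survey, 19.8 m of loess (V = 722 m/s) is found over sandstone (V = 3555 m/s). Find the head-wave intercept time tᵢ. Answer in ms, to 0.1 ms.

53.7 ms

θ_c = arcsin(V₁/V₂) = arcsin(722/3555) = 11.72°; cos θ_c = 0.9792.
tᵢ = 2h·cos θ_c / V₁ = 2·19.8·0.9792 / 722 = 0.05370 s.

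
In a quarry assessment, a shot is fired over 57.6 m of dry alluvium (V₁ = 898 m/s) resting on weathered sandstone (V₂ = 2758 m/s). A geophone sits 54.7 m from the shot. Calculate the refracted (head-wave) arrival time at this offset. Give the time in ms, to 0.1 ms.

t = x/V₂ + 2h·√(V₂²−V₁²)/(V₁V₂).
√(V₂²−V₁²) = √(2758²−898²) = 2607.7 m/s; delay term = 2·57.6·2607.7/(898·2758) = 0.12129 s.
t = 54.7/2758 + 0.12129 = 0.14113 s.

141.1 ms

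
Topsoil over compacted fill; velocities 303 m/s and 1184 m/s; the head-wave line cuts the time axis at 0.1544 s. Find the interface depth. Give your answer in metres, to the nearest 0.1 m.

θ_c = arcsin(303/1184) = 14.83°; cos θ_c = 0.9667.
tᵢ = 2h cos θ_c/V₁ ⇒ h = tᵢ·V₁/(2 cos θ_c) = 0.1544·303/(2·0.9667) = 24.20 m.

24.2 m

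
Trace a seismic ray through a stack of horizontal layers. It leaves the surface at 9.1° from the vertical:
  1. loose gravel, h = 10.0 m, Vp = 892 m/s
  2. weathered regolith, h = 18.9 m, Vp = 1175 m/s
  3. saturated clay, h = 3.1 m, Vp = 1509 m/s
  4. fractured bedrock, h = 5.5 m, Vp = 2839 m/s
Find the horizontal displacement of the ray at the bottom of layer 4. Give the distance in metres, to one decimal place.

p = sin θ₁/V₁ = sin 9.1°/892 = 1.7731e-04 s/m is conserved through the stack.
Layer 1: θ = 9.10°; offset = 10.0·tan 9.10° = 1.602 m.
Layer 2: sin θ = p·1175 = 0.2083 → θ = 12.02°; offset = 18.9·tan 12.02° = 4.026 m.
Layer 3: sin θ = p·1509 = 0.2676 → θ = 15.52°; offset = 3.1·tan 15.52° = 0.861 m.
Layer 4: sin θ = p·2839 = 0.5034 → θ = 30.22°; offset = 5.5·tan 30.22° = 3.204 m.
Total horizontal offset = 9.693 m.

9.7 m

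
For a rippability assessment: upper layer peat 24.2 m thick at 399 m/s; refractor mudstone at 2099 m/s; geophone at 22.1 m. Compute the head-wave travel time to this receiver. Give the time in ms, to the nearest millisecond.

t = x/V₂ + 2h·√(V₂²−V₁²)/(V₁V₂).
√(V₂²−V₁²) = √(2099²−399²) = 2060.7 m/s; delay term = 2·24.2·2060.7/(399·2099) = 0.11909 s.
t = 22.1/2099 + 0.11909 = 0.12962 s.

130 ms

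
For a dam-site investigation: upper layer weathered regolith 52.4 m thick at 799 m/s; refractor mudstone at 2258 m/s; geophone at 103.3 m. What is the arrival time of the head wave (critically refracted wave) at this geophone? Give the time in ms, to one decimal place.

θ_c = arcsin(V₁/V₂) = arcsin(799/2258) = 20.72°, cos θ_c = 0.9353.
Intercept time tᵢ = 2h cos θ_c / V₁ = 2·52.4·0.9353/799 = 0.12268 s.
t = x/V₂ + tᵢ = 103.3/2258 + 0.12268 = 0.16843 s.

168.4 ms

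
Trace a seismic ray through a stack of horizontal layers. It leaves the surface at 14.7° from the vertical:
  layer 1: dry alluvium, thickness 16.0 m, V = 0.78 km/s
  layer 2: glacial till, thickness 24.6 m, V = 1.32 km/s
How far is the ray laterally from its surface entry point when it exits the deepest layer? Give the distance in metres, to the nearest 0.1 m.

Ray parameter p = sin 14.7° / 0.78 km/s = 3.2533e-01 s/km.
Layer 1: θ = 14.70°; offset = 16.0·tan 14.70° = 4.198 m.
Layer 2: sin θ = p·1.32 = 0.4294 → θ = 25.43°; offset = 24.6·tan 25.43° = 11.698 m.
Σ offsets = 15.895 m.

15.9 m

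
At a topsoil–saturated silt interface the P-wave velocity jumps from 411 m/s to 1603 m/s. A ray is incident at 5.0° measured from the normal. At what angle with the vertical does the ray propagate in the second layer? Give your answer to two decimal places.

sin θ₁/V₁ = sin θ₂/V₂ ⇒ sin θ₂ = 1603·sin 5.0°/411 = 1603·0.0872/411 = 0.3399.
θ₂ = arcsin 0.3399 = 19.87° from the normal.

19.87°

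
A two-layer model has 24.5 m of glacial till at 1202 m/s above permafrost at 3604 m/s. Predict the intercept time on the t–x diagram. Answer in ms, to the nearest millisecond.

38 ms

θ_c = arcsin(V₁/V₂) = arcsin(1202/3604) = 19.48°; cos θ_c = 0.9427.
tᵢ = 2h·cos θ_c / V₁ = 2·24.5·0.9427 / 1202 = 0.03843 s.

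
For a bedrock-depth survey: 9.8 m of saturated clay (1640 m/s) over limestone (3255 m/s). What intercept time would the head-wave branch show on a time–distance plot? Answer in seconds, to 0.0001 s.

θ_c = arcsin(V₁/V₂) = arcsin(1640/3255) = 30.25°; cos θ_c = 0.8638.
tᵢ = 2h·cos θ_c / V₁ = 2·9.8·0.8638 / 1640 = 0.01032 s.

0.0103 s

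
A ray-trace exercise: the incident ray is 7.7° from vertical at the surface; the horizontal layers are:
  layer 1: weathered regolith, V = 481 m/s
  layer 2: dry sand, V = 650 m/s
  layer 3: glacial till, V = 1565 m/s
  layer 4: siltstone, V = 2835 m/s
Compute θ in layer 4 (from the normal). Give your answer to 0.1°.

52.2°

Snell's law across each interface conserves sin θ / V, so sin θ_4 = V_4·sin θ₁/V₁.
sin θ_4 = 2835 × sin 7.7° / 481 = 0.7897.
θ_4 = 52.16° from the vertical.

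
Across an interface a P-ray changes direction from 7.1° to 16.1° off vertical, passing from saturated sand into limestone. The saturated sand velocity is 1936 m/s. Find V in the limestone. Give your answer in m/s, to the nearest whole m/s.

4344 m/s

sin 7.1° = 0.1236; sin 16.1° = 0.2773.
V₂ = V₁·(sin θ₂/sin θ₁) = 1936·(0.2773/0.1236) = 4343.65 m/s.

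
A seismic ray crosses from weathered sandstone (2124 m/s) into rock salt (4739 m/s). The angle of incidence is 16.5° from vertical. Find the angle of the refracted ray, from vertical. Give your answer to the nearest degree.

39°

Snell's law: sin θ₂ = (V₂/V₁)·sin θ₁ = (4739/2124)·sin 16.5° = 0.6337.
θ₂ = arcsin 0.6337 = 39.32° from the normal.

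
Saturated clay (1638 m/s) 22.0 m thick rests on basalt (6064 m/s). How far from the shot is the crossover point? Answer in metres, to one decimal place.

x_cross = 2h·√((V₂+V₁)/(V₂−V₁)).
(V₂+V₁)/(V₂−V₁) = (6064+1638)/(6064−1638) = 1.7402; √ = 1.3192.
x_cross = 2·22.0·1.3192 = 58.04 m.

58.0 m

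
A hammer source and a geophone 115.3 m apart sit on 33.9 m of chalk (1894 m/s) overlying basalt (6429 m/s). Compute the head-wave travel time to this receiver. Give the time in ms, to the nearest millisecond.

52 ms

t = x/V₂ + 2h·√(V₂²−V₁²)/(V₁V₂).
√(V₂²−V₁²) = √(6429²−1894²) = 6143.7 m/s; delay term = 2·33.9·6143.7/(1894·6429) = 0.03421 s.
t = 115.3/6429 + 0.03421 = 0.05214 s.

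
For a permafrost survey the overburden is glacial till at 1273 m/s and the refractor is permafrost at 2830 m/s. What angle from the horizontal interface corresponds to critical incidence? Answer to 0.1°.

63.3°

At critical incidence the refracted ray runs along the interface (θ₂ = 90°), so sin θ_c = V₁/V₂.
θ_c = arcsin(1273/2830) = arcsin 0.4498 = 26.73°.
Measured from the interface: 90° − 26.73° = 63.27°.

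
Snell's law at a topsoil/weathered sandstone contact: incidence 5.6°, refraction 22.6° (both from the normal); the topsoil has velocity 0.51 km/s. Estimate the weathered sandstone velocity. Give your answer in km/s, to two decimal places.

sin 5.6° = 0.0976; sin 22.6° = 0.3843.
V₂ = V₁·(sin θ₂/sin θ₁) = 0.51·(0.3843/0.0976) = 2.01 km/s.

2.01 km/s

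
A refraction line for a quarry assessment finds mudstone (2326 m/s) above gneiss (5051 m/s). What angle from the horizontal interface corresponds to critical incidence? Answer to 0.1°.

62.6°

At critical incidence the refracted ray runs along the interface (θ₂ = 90°), so sin θ_c = V₁/V₂.
θ_c = arcsin(2326/5051) = arcsin 0.4605 = 27.42°.
Measured from the interface: 90° − 27.42° = 62.58°.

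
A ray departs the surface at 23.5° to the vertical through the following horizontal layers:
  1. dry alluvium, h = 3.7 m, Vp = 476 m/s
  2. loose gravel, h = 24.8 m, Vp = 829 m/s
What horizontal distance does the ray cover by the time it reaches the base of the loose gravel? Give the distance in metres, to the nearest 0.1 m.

p = sin θ₁/V₁ = sin 23.5°/476 = 8.3771e-04 s/m is conserved through the stack.
Layer 1: θ = 23.50°; offset = 3.7·tan 23.50° = 1.609 m.
Layer 2: sin θ = p·829 = 0.6945 → θ = 43.98°; offset = 24.8·tan 43.98° = 23.936 m.
Σ offsets = 25.545 m.

25.5 m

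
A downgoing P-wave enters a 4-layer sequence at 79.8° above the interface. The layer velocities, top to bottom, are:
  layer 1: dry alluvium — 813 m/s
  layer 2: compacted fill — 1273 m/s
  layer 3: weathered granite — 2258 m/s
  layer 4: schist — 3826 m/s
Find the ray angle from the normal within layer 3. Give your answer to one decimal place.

29.5°

From the normal: θ₁ = 90° − 79.8° = 10.2°.
Snell's law across each interface conserves sin θ / V, so sin θ_3 = V_3·sin θ₁/V₁.
sin θ_3 = 2258 × sin 10.2° / 813 = 0.4918.
θ_3 = arcsin 0.4918 = 29.46°.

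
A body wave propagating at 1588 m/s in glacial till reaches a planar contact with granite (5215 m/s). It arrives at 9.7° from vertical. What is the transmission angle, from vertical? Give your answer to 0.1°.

Snell's law: sin θ₂ = (V₂/V₁)·sin θ₁ = (5215/1588)·sin 9.7° = 0.5533.
θ₂ = arcsin 0.5533 = 33.60° from the normal.

33.6°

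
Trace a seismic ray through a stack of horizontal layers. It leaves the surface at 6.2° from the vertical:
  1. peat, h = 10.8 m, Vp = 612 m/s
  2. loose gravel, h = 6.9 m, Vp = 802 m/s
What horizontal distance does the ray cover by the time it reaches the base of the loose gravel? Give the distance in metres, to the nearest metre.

Ray parameter p = sin 6.2° / 612 m/s = 1.7647e-04 s/m.
Layer 1: θ = 6.20°; offset = 10.8·tan 6.20° = 1.173 m.
Layer 2: sin θ = p·802 = 0.1415 → θ = 8.14°; offset = 6.9·tan 8.14° = 0.986 m.
Total horizontal offset = 2.160 m.

2 m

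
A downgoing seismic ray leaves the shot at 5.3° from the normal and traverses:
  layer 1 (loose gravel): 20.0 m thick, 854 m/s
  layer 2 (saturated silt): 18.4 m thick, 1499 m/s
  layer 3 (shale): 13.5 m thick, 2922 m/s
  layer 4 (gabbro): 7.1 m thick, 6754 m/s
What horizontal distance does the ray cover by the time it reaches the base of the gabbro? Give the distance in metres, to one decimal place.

17.0 m

p = sin θ₁/V₁ = sin 5.3°/854 = 1.0816e-04 s/m is conserved through the stack.
Layer 1: θ = 5.30°; offset = 20.0·tan 5.30° = 1.855 m.
Layer 2: sin θ = p·1499 = 0.1621 → θ = 9.33°; offset = 18.4·tan 9.33° = 3.023 m.
Layer 3: sin θ = p·2922 = 0.3161 → θ = 18.42°; offset = 13.5·tan 18.42° = 4.497 m.
Layer 4: sin θ = p·6754 = 0.7305 → θ = 46.93°; offset = 7.1·tan 46.93° = 7.595 m.
Total horizontal offset = 16.971 m.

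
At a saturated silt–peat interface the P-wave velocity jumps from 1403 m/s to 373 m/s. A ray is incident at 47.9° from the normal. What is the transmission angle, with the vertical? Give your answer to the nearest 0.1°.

11.4°

Snell's law: sin θ₂ = (V₂/V₁)·sin θ₁ = (373/1403)·sin 47.9° = 0.1973.
θ₂ = arcsin 0.1973 = 11.38° from the normal.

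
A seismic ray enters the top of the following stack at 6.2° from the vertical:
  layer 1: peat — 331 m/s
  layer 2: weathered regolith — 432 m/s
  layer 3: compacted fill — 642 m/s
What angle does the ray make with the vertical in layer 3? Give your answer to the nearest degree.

12°

Ray parameter p = sin 6.2° / 331 = 3.2628e-04 s/m.
sin θ_3 = p·V_3 = 3.2628e-04 × 642 = 0.2095.
θ_3 = arcsin 0.2095 = 12.09°.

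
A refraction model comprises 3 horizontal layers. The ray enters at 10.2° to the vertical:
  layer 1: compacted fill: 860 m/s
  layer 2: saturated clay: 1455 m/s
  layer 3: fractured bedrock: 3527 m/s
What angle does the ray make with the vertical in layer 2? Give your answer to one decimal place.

17.4°

Snell's law across each interface conserves sin θ / V, so sin θ_2 = V_2·sin θ₁/V₁.
sin θ_2 = 1455 × sin 10.2° / 860 = 0.2996.
θ_2 = 17.43° from the vertical.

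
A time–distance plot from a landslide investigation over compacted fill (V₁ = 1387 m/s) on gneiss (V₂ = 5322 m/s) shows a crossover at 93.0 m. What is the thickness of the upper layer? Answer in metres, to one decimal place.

h = (x_cross/2)·√((V₂−V₁)/(V₂+V₁)).
(V₂−V₁)/(V₂+V₁) = (5322−1387)/(5322+1387) = 0.5865; √ = 0.7658.
h = (93.0/2)·0.7658 = 35.61 m.

35.6 m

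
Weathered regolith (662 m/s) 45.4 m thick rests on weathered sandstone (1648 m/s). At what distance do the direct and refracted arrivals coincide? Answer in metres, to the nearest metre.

θ_c = arcsin(662/1648) = 23.68°, so cos θ_c = 0.9158 and tᵢ = 2h cos θ_c/V₁ = 0.1256 s.
At crossover x/V₁ = x/V₂ + tᵢ ⇒ x = tᵢ/(1/V₁ − 1/V₂) = 0.12561/(1.5106e-03 − 6.0680e-04) = 138.98 m.

139 m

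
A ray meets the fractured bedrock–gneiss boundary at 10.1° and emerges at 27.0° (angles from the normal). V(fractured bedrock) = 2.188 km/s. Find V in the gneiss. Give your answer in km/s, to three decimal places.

Snell's law: sin 10.1°/V₁ = sin 27.0°/V₂.
V₂ = V₁·sin 27.0°/sin 10.1° = 2.188 × 2.5888 = 5.664 km/s.

5.664 km/s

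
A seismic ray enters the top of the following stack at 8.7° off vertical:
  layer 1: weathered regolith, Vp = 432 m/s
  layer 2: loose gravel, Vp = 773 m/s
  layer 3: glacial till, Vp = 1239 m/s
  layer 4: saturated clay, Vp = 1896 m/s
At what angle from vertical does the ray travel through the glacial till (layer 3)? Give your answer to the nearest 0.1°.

25.7°

Ray parameter p = sin 8.7° / 432 = 3.5014e-04 s/m.
sin θ_3 = p·V_3 = 3.5014e-04 × 1239 = 0.4338.
θ_3 = arcsin 0.4338 = 25.71°.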